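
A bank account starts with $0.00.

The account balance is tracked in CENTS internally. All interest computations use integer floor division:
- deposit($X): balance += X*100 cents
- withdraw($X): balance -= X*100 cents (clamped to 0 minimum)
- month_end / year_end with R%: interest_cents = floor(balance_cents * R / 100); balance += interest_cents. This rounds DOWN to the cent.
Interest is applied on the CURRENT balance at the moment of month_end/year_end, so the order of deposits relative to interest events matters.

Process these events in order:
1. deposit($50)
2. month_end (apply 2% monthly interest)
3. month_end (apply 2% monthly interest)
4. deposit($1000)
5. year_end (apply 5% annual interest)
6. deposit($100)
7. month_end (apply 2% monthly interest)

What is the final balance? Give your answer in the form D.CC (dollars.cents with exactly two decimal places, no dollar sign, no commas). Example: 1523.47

Answer: 1228.71

Derivation:
After 1 (deposit($50)): balance=$50.00 total_interest=$0.00
After 2 (month_end (apply 2% monthly interest)): balance=$51.00 total_interest=$1.00
After 3 (month_end (apply 2% monthly interest)): balance=$52.02 total_interest=$2.02
After 4 (deposit($1000)): balance=$1052.02 total_interest=$2.02
After 5 (year_end (apply 5% annual interest)): balance=$1104.62 total_interest=$54.62
After 6 (deposit($100)): balance=$1204.62 total_interest=$54.62
After 7 (month_end (apply 2% monthly interest)): balance=$1228.71 total_interest=$78.71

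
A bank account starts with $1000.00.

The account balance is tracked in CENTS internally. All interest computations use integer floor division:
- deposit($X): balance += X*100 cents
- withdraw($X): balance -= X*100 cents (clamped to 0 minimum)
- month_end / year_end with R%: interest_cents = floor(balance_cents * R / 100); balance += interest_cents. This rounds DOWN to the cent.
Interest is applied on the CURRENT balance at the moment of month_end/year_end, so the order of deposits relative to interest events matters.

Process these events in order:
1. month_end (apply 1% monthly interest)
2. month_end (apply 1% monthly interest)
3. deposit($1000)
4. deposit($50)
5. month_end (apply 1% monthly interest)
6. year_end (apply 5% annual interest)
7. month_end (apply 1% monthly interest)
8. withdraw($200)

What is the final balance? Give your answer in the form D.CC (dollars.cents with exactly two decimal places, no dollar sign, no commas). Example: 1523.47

After 1 (month_end (apply 1% monthly interest)): balance=$1010.00 total_interest=$10.00
After 2 (month_end (apply 1% monthly interest)): balance=$1020.10 total_interest=$20.10
After 3 (deposit($1000)): balance=$2020.10 total_interest=$20.10
After 4 (deposit($50)): balance=$2070.10 total_interest=$20.10
After 5 (month_end (apply 1% monthly interest)): balance=$2090.80 total_interest=$40.80
After 6 (year_end (apply 5% annual interest)): balance=$2195.34 total_interest=$145.34
After 7 (month_end (apply 1% monthly interest)): balance=$2217.29 total_interest=$167.29
After 8 (withdraw($200)): balance=$2017.29 total_interest=$167.29

Answer: 2017.29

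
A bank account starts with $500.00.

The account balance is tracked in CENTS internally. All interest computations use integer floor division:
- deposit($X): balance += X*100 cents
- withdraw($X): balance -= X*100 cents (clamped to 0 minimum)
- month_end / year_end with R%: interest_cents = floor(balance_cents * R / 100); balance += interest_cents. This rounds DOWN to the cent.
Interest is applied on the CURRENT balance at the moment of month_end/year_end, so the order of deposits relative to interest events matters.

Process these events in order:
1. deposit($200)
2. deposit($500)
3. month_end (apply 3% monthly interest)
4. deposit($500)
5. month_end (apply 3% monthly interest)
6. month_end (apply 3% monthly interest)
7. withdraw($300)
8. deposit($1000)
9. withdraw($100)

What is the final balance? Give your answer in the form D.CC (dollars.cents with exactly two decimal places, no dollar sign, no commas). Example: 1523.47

After 1 (deposit($200)): balance=$700.00 total_interest=$0.00
After 2 (deposit($500)): balance=$1200.00 total_interest=$0.00
After 3 (month_end (apply 3% monthly interest)): balance=$1236.00 total_interest=$36.00
After 4 (deposit($500)): balance=$1736.00 total_interest=$36.00
After 5 (month_end (apply 3% monthly interest)): balance=$1788.08 total_interest=$88.08
After 6 (month_end (apply 3% monthly interest)): balance=$1841.72 total_interest=$141.72
After 7 (withdraw($300)): balance=$1541.72 total_interest=$141.72
After 8 (deposit($1000)): balance=$2541.72 total_interest=$141.72
After 9 (withdraw($100)): balance=$2441.72 total_interest=$141.72

Answer: 2441.72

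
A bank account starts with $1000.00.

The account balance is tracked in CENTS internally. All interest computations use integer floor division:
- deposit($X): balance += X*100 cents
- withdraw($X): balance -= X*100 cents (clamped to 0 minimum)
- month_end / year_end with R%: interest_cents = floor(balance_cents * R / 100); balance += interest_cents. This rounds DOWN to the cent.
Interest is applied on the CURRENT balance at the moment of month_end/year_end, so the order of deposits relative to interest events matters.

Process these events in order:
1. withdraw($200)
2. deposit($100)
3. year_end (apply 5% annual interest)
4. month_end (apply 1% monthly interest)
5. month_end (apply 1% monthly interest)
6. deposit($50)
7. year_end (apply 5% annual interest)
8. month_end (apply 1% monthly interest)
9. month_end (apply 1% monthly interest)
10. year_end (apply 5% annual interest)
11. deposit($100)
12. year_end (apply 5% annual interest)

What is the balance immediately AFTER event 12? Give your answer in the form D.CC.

After 1 (withdraw($200)): balance=$800.00 total_interest=$0.00
After 2 (deposit($100)): balance=$900.00 total_interest=$0.00
After 3 (year_end (apply 5% annual interest)): balance=$945.00 total_interest=$45.00
After 4 (month_end (apply 1% monthly interest)): balance=$954.45 total_interest=$54.45
After 5 (month_end (apply 1% monthly interest)): balance=$963.99 total_interest=$63.99
After 6 (deposit($50)): balance=$1013.99 total_interest=$63.99
After 7 (year_end (apply 5% annual interest)): balance=$1064.68 total_interest=$114.68
After 8 (month_end (apply 1% monthly interest)): balance=$1075.32 total_interest=$125.32
After 9 (month_end (apply 1% monthly interest)): balance=$1086.07 total_interest=$136.07
After 10 (year_end (apply 5% annual interest)): balance=$1140.37 total_interest=$190.37
After 11 (deposit($100)): balance=$1240.37 total_interest=$190.37
After 12 (year_end (apply 5% annual interest)): balance=$1302.38 total_interest=$252.38

Answer: 1302.38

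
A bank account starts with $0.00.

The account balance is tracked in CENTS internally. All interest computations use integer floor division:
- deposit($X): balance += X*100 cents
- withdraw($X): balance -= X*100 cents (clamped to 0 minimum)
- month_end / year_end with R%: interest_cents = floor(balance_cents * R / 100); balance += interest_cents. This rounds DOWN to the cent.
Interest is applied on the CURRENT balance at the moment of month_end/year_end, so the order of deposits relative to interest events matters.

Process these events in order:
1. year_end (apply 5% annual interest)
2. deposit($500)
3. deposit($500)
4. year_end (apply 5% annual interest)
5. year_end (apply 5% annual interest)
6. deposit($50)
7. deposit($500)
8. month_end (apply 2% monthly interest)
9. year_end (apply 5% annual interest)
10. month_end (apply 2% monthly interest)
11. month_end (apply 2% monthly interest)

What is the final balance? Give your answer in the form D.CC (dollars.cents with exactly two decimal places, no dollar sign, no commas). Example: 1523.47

After 1 (year_end (apply 5% annual interest)): balance=$0.00 total_interest=$0.00
After 2 (deposit($500)): balance=$500.00 total_interest=$0.00
After 3 (deposit($500)): balance=$1000.00 total_interest=$0.00
After 4 (year_end (apply 5% annual interest)): balance=$1050.00 total_interest=$50.00
After 5 (year_end (apply 5% annual interest)): balance=$1102.50 total_interest=$102.50
After 6 (deposit($50)): balance=$1152.50 total_interest=$102.50
After 7 (deposit($500)): balance=$1652.50 total_interest=$102.50
After 8 (month_end (apply 2% monthly interest)): balance=$1685.55 total_interest=$135.55
After 9 (year_end (apply 5% annual interest)): balance=$1769.82 total_interest=$219.82
After 10 (month_end (apply 2% monthly interest)): balance=$1805.21 total_interest=$255.21
After 11 (month_end (apply 2% monthly interest)): balance=$1841.31 total_interest=$291.31

Answer: 1841.31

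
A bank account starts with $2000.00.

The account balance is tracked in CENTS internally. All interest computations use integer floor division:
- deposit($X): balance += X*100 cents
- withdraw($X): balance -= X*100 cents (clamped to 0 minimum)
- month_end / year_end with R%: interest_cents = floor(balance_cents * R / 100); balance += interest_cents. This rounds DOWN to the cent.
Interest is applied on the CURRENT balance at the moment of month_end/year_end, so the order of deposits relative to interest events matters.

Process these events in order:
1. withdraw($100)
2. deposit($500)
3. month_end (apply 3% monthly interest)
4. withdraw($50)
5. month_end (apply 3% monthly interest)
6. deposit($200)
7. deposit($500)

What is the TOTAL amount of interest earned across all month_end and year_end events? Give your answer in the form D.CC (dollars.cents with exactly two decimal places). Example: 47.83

After 1 (withdraw($100)): balance=$1900.00 total_interest=$0.00
After 2 (deposit($500)): balance=$2400.00 total_interest=$0.00
After 3 (month_end (apply 3% monthly interest)): balance=$2472.00 total_interest=$72.00
After 4 (withdraw($50)): balance=$2422.00 total_interest=$72.00
After 5 (month_end (apply 3% monthly interest)): balance=$2494.66 total_interest=$144.66
After 6 (deposit($200)): balance=$2694.66 total_interest=$144.66
After 7 (deposit($500)): balance=$3194.66 total_interest=$144.66

Answer: 144.66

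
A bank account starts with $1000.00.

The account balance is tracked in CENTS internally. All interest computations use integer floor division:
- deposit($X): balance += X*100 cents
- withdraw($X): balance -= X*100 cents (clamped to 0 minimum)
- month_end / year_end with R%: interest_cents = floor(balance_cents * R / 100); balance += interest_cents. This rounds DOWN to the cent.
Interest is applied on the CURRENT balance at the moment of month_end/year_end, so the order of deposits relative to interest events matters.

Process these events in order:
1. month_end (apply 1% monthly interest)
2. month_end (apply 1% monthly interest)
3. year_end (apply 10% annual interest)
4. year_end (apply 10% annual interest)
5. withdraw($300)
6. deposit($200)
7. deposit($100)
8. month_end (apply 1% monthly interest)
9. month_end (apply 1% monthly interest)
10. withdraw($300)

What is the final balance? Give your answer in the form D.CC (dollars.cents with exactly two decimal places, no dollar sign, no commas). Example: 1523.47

Answer: 959.12

Derivation:
After 1 (month_end (apply 1% monthly interest)): balance=$1010.00 total_interest=$10.00
After 2 (month_end (apply 1% monthly interest)): balance=$1020.10 total_interest=$20.10
After 3 (year_end (apply 10% annual interest)): balance=$1122.11 total_interest=$122.11
After 4 (year_end (apply 10% annual interest)): balance=$1234.32 total_interest=$234.32
After 5 (withdraw($300)): balance=$934.32 total_interest=$234.32
After 6 (deposit($200)): balance=$1134.32 total_interest=$234.32
After 7 (deposit($100)): balance=$1234.32 total_interest=$234.32
After 8 (month_end (apply 1% monthly interest)): balance=$1246.66 total_interest=$246.66
After 9 (month_end (apply 1% monthly interest)): balance=$1259.12 total_interest=$259.12
After 10 (withdraw($300)): balance=$959.12 total_interest=$259.12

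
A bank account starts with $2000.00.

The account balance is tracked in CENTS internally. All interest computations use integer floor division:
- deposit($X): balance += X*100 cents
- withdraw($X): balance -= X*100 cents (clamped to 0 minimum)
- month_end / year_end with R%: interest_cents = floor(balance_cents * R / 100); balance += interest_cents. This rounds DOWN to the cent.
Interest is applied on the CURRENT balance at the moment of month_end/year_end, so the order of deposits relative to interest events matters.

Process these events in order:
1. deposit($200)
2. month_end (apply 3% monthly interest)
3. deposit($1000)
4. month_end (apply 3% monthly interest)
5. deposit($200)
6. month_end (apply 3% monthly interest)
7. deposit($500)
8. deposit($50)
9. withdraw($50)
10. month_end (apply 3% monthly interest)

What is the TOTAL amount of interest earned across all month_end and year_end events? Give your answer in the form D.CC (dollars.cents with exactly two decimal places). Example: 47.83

After 1 (deposit($200)): balance=$2200.00 total_interest=$0.00
After 2 (month_end (apply 3% monthly interest)): balance=$2266.00 total_interest=$66.00
After 3 (deposit($1000)): balance=$3266.00 total_interest=$66.00
After 4 (month_end (apply 3% monthly interest)): balance=$3363.98 total_interest=$163.98
After 5 (deposit($200)): balance=$3563.98 total_interest=$163.98
After 6 (month_end (apply 3% monthly interest)): balance=$3670.89 total_interest=$270.89
After 7 (deposit($500)): balance=$4170.89 total_interest=$270.89
After 8 (deposit($50)): balance=$4220.89 total_interest=$270.89
After 9 (withdraw($50)): balance=$4170.89 total_interest=$270.89
After 10 (month_end (apply 3% monthly interest)): balance=$4296.01 total_interest=$396.01

Answer: 396.01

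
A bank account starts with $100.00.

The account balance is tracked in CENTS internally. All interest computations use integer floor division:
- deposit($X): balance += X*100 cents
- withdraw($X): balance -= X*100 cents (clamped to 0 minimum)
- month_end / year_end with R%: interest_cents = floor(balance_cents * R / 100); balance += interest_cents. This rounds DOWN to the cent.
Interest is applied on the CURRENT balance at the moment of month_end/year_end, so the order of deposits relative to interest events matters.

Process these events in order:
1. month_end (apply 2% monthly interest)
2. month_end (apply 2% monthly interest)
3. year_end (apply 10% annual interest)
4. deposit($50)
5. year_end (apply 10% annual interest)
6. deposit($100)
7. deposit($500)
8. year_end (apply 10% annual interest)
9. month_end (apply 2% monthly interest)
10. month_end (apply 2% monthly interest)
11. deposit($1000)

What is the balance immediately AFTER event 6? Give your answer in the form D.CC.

Answer: 280.88

Derivation:
After 1 (month_end (apply 2% monthly interest)): balance=$102.00 total_interest=$2.00
After 2 (month_end (apply 2% monthly interest)): balance=$104.04 total_interest=$4.04
After 3 (year_end (apply 10% annual interest)): balance=$114.44 total_interest=$14.44
After 4 (deposit($50)): balance=$164.44 total_interest=$14.44
After 5 (year_end (apply 10% annual interest)): balance=$180.88 total_interest=$30.88
After 6 (deposit($100)): balance=$280.88 total_interest=$30.88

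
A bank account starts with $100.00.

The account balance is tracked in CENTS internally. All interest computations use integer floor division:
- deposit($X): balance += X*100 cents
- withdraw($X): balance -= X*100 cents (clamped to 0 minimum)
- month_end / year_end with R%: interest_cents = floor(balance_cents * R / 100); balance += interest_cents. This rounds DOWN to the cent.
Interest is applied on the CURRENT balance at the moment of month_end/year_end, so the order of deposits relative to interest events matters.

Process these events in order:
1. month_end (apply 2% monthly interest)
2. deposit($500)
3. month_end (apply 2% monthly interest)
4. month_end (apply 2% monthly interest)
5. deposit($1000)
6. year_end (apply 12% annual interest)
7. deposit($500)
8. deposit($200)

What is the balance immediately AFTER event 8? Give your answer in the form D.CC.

Answer: 2521.47

Derivation:
After 1 (month_end (apply 2% monthly interest)): balance=$102.00 total_interest=$2.00
After 2 (deposit($500)): balance=$602.00 total_interest=$2.00
After 3 (month_end (apply 2% monthly interest)): balance=$614.04 total_interest=$14.04
After 4 (month_end (apply 2% monthly interest)): balance=$626.32 total_interest=$26.32
After 5 (deposit($1000)): balance=$1626.32 total_interest=$26.32
After 6 (year_end (apply 12% annual interest)): balance=$1821.47 total_interest=$221.47
After 7 (deposit($500)): balance=$2321.47 total_interest=$221.47
After 8 (deposit($200)): balance=$2521.47 total_interest=$221.47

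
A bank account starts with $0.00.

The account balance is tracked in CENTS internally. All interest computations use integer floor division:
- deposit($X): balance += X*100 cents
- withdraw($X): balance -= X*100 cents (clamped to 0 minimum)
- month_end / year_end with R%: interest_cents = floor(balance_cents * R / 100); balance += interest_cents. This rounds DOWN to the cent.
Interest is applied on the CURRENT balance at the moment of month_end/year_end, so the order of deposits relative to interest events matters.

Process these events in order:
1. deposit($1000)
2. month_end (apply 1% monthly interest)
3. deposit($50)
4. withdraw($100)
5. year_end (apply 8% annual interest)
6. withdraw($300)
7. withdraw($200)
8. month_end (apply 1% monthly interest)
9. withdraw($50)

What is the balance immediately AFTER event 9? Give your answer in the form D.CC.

Answer: 492.16

Derivation:
After 1 (deposit($1000)): balance=$1000.00 total_interest=$0.00
After 2 (month_end (apply 1% monthly interest)): balance=$1010.00 total_interest=$10.00
After 3 (deposit($50)): balance=$1060.00 total_interest=$10.00
After 4 (withdraw($100)): balance=$960.00 total_interest=$10.00
After 5 (year_end (apply 8% annual interest)): balance=$1036.80 total_interest=$86.80
After 6 (withdraw($300)): balance=$736.80 total_interest=$86.80
After 7 (withdraw($200)): balance=$536.80 total_interest=$86.80
After 8 (month_end (apply 1% monthly interest)): balance=$542.16 total_interest=$92.16
After 9 (withdraw($50)): balance=$492.16 total_interest=$92.16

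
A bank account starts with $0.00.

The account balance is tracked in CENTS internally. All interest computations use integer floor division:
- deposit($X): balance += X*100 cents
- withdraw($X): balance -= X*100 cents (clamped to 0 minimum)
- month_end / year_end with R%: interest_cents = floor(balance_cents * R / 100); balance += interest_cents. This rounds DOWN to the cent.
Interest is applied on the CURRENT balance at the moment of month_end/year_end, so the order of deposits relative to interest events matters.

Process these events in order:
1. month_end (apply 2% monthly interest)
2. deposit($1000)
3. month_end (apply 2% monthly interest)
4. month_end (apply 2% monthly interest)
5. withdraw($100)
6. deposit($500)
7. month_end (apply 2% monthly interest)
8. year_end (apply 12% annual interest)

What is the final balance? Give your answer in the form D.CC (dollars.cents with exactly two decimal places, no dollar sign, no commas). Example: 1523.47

After 1 (month_end (apply 2% monthly interest)): balance=$0.00 total_interest=$0.00
After 2 (deposit($1000)): balance=$1000.00 total_interest=$0.00
After 3 (month_end (apply 2% monthly interest)): balance=$1020.00 total_interest=$20.00
After 4 (month_end (apply 2% monthly interest)): balance=$1040.40 total_interest=$40.40
After 5 (withdraw($100)): balance=$940.40 total_interest=$40.40
After 6 (deposit($500)): balance=$1440.40 total_interest=$40.40
After 7 (month_end (apply 2% monthly interest)): balance=$1469.20 total_interest=$69.20
After 8 (year_end (apply 12% annual interest)): balance=$1645.50 total_interest=$245.50

Answer: 1645.50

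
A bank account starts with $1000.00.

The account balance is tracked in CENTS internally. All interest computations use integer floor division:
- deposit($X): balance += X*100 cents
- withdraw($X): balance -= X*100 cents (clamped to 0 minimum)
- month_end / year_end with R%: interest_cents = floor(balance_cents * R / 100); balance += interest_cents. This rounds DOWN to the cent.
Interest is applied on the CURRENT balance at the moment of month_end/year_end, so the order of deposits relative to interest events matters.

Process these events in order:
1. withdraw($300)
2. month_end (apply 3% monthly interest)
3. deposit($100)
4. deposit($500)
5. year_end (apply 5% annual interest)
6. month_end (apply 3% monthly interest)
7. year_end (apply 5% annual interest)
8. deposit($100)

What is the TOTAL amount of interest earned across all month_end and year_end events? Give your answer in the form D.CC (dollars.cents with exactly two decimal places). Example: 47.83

Answer: 200.09

Derivation:
After 1 (withdraw($300)): balance=$700.00 total_interest=$0.00
After 2 (month_end (apply 3% monthly interest)): balance=$721.00 total_interest=$21.00
After 3 (deposit($100)): balance=$821.00 total_interest=$21.00
After 4 (deposit($500)): balance=$1321.00 total_interest=$21.00
After 5 (year_end (apply 5% annual interest)): balance=$1387.05 total_interest=$87.05
After 6 (month_end (apply 3% monthly interest)): balance=$1428.66 total_interest=$128.66
After 7 (year_end (apply 5% annual interest)): balance=$1500.09 total_interest=$200.09
After 8 (deposit($100)): balance=$1600.09 total_interest=$200.09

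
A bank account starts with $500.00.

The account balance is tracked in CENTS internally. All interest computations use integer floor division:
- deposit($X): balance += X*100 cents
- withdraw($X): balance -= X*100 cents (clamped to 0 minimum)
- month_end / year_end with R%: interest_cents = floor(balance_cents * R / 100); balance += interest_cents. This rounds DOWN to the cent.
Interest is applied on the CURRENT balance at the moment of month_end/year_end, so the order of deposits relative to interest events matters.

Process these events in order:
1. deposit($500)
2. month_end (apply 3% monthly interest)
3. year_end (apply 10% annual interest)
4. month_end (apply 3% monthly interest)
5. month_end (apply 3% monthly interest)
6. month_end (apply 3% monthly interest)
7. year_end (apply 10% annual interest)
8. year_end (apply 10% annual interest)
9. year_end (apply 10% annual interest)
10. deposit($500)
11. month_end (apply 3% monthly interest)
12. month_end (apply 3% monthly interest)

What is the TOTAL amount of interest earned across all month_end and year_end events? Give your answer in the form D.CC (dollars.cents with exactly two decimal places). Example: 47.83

Answer: 778.61

Derivation:
After 1 (deposit($500)): balance=$1000.00 total_interest=$0.00
After 2 (month_end (apply 3% monthly interest)): balance=$1030.00 total_interest=$30.00
After 3 (year_end (apply 10% annual interest)): balance=$1133.00 total_interest=$133.00
After 4 (month_end (apply 3% monthly interest)): balance=$1166.99 total_interest=$166.99
After 5 (month_end (apply 3% monthly interest)): balance=$1201.99 total_interest=$201.99
After 6 (month_end (apply 3% monthly interest)): balance=$1238.04 total_interest=$238.04
After 7 (year_end (apply 10% annual interest)): balance=$1361.84 total_interest=$361.84
After 8 (year_end (apply 10% annual interest)): balance=$1498.02 total_interest=$498.02
After 9 (year_end (apply 10% annual interest)): balance=$1647.82 total_interest=$647.82
After 10 (deposit($500)): balance=$2147.82 total_interest=$647.82
After 11 (month_end (apply 3% monthly interest)): balance=$2212.25 total_interest=$712.25
After 12 (month_end (apply 3% monthly interest)): balance=$2278.61 total_interest=$778.61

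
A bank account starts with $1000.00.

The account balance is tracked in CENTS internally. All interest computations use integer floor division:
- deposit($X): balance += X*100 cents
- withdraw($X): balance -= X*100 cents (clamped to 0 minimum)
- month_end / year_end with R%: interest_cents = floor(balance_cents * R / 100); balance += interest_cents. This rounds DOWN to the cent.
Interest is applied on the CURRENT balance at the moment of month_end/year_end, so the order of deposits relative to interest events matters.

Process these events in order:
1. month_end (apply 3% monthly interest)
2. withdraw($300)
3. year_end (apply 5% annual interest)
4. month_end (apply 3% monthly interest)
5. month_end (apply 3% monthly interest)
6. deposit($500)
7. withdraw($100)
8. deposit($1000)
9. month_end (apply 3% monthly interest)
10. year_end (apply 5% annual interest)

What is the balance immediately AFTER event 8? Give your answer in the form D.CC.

After 1 (month_end (apply 3% monthly interest)): balance=$1030.00 total_interest=$30.00
After 2 (withdraw($300)): balance=$730.00 total_interest=$30.00
After 3 (year_end (apply 5% annual interest)): balance=$766.50 total_interest=$66.50
After 4 (month_end (apply 3% monthly interest)): balance=$789.49 total_interest=$89.49
After 5 (month_end (apply 3% monthly interest)): balance=$813.17 total_interest=$113.17
After 6 (deposit($500)): balance=$1313.17 total_interest=$113.17
After 7 (withdraw($100)): balance=$1213.17 total_interest=$113.17
After 8 (deposit($1000)): balance=$2213.17 total_interest=$113.17

Answer: 2213.17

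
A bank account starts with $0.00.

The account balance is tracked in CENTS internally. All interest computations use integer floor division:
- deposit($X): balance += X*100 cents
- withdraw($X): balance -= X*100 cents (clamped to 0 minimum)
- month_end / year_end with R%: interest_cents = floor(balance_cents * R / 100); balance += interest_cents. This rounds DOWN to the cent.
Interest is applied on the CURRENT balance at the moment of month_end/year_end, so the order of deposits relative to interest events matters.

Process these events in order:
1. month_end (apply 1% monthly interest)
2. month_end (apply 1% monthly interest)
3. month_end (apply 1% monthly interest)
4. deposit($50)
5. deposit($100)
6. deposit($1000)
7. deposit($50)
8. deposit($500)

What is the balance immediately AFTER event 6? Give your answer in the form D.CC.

After 1 (month_end (apply 1% monthly interest)): balance=$0.00 total_interest=$0.00
After 2 (month_end (apply 1% monthly interest)): balance=$0.00 total_interest=$0.00
After 3 (month_end (apply 1% monthly interest)): balance=$0.00 total_interest=$0.00
After 4 (deposit($50)): balance=$50.00 total_interest=$0.00
After 5 (deposit($100)): balance=$150.00 total_interest=$0.00
After 6 (deposit($1000)): balance=$1150.00 total_interest=$0.00

Answer: 1150.00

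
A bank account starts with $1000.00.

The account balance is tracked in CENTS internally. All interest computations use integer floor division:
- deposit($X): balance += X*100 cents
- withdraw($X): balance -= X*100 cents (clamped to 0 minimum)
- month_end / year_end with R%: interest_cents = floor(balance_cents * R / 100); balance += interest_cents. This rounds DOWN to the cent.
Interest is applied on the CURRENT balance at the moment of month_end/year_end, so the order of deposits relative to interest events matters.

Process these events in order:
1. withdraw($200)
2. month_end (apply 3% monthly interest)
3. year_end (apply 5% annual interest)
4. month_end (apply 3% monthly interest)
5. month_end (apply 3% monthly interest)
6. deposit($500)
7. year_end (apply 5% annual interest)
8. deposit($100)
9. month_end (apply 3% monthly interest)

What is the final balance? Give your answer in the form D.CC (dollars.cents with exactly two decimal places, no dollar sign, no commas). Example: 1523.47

Answer: 1636.43

Derivation:
After 1 (withdraw($200)): balance=$800.00 total_interest=$0.00
After 2 (month_end (apply 3% monthly interest)): balance=$824.00 total_interest=$24.00
After 3 (year_end (apply 5% annual interest)): balance=$865.20 total_interest=$65.20
After 4 (month_end (apply 3% monthly interest)): balance=$891.15 total_interest=$91.15
After 5 (month_end (apply 3% monthly interest)): balance=$917.88 total_interest=$117.88
After 6 (deposit($500)): balance=$1417.88 total_interest=$117.88
After 7 (year_end (apply 5% annual interest)): balance=$1488.77 total_interest=$188.77
After 8 (deposit($100)): balance=$1588.77 total_interest=$188.77
After 9 (month_end (apply 3% monthly interest)): balance=$1636.43 total_interest=$236.43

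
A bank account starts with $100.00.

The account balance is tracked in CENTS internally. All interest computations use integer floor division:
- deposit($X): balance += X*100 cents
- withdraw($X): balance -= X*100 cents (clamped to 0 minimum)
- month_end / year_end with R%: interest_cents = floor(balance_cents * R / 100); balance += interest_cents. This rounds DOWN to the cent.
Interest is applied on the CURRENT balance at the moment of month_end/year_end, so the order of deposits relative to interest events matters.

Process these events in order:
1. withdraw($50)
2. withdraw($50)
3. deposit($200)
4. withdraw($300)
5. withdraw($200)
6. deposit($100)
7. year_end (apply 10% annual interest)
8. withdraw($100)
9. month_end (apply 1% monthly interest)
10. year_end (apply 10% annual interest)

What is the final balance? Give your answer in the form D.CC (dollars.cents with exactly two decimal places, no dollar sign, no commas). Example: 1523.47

After 1 (withdraw($50)): balance=$50.00 total_interest=$0.00
After 2 (withdraw($50)): balance=$0.00 total_interest=$0.00
After 3 (deposit($200)): balance=$200.00 total_interest=$0.00
After 4 (withdraw($300)): balance=$0.00 total_interest=$0.00
After 5 (withdraw($200)): balance=$0.00 total_interest=$0.00
After 6 (deposit($100)): balance=$100.00 total_interest=$0.00
After 7 (year_end (apply 10% annual interest)): balance=$110.00 total_interest=$10.00
After 8 (withdraw($100)): balance=$10.00 total_interest=$10.00
After 9 (month_end (apply 1% monthly interest)): balance=$10.10 total_interest=$10.10
After 10 (year_end (apply 10% annual interest)): balance=$11.11 total_interest=$11.11

Answer: 11.11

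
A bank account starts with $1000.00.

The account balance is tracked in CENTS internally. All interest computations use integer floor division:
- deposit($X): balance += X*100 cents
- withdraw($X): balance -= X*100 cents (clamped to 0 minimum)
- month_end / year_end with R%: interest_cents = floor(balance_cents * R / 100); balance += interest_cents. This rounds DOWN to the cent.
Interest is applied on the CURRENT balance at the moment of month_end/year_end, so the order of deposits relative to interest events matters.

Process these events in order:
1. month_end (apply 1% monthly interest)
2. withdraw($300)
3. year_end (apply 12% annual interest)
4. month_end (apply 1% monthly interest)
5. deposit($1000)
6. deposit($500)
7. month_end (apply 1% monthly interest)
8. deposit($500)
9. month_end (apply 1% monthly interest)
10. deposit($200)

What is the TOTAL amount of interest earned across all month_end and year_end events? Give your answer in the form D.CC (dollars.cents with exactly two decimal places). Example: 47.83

After 1 (month_end (apply 1% monthly interest)): balance=$1010.00 total_interest=$10.00
After 2 (withdraw($300)): balance=$710.00 total_interest=$10.00
After 3 (year_end (apply 12% annual interest)): balance=$795.20 total_interest=$95.20
After 4 (month_end (apply 1% monthly interest)): balance=$803.15 total_interest=$103.15
After 5 (deposit($1000)): balance=$1803.15 total_interest=$103.15
After 6 (deposit($500)): balance=$2303.15 total_interest=$103.15
After 7 (month_end (apply 1% monthly interest)): balance=$2326.18 total_interest=$126.18
After 8 (deposit($500)): balance=$2826.18 total_interest=$126.18
After 9 (month_end (apply 1% monthly interest)): balance=$2854.44 total_interest=$154.44
After 10 (deposit($200)): balance=$3054.44 total_interest=$154.44

Answer: 154.44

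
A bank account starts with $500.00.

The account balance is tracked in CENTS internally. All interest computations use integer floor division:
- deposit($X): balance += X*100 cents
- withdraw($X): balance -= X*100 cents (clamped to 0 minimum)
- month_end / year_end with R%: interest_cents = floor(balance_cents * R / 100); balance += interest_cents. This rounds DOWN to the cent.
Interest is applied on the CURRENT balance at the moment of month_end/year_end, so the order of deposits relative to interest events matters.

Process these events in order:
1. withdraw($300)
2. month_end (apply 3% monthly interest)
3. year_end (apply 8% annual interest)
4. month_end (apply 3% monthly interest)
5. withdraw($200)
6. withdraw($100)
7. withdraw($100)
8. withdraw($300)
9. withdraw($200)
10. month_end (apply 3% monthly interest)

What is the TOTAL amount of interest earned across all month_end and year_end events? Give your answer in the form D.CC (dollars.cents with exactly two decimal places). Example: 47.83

After 1 (withdraw($300)): balance=$200.00 total_interest=$0.00
After 2 (month_end (apply 3% monthly interest)): balance=$206.00 total_interest=$6.00
After 3 (year_end (apply 8% annual interest)): balance=$222.48 total_interest=$22.48
After 4 (month_end (apply 3% monthly interest)): balance=$229.15 total_interest=$29.15
After 5 (withdraw($200)): balance=$29.15 total_interest=$29.15
After 6 (withdraw($100)): balance=$0.00 total_interest=$29.15
After 7 (withdraw($100)): balance=$0.00 total_interest=$29.15
After 8 (withdraw($300)): balance=$0.00 total_interest=$29.15
After 9 (withdraw($200)): balance=$0.00 total_interest=$29.15
After 10 (month_end (apply 3% monthly interest)): balance=$0.00 total_interest=$29.15

Answer: 29.15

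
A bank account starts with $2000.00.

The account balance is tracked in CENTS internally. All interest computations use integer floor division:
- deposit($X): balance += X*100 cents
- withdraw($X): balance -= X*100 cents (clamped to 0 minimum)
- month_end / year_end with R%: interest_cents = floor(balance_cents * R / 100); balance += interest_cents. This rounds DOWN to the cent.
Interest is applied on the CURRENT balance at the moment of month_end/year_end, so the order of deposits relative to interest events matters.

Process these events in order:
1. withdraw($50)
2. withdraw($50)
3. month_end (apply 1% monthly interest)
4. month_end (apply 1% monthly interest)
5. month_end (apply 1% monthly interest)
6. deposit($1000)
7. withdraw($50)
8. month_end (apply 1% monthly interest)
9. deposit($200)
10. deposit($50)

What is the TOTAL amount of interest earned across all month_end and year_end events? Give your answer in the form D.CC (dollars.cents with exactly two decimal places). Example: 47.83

Answer: 86.64

Derivation:
After 1 (withdraw($50)): balance=$1950.00 total_interest=$0.00
After 2 (withdraw($50)): balance=$1900.00 total_interest=$0.00
After 3 (month_end (apply 1% monthly interest)): balance=$1919.00 total_interest=$19.00
After 4 (month_end (apply 1% monthly interest)): balance=$1938.19 total_interest=$38.19
After 5 (month_end (apply 1% monthly interest)): balance=$1957.57 total_interest=$57.57
After 6 (deposit($1000)): balance=$2957.57 total_interest=$57.57
After 7 (withdraw($50)): balance=$2907.57 total_interest=$57.57
After 8 (month_end (apply 1% monthly interest)): balance=$2936.64 total_interest=$86.64
After 9 (deposit($200)): balance=$3136.64 total_interest=$86.64
After 10 (deposit($50)): balance=$3186.64 total_interest=$86.64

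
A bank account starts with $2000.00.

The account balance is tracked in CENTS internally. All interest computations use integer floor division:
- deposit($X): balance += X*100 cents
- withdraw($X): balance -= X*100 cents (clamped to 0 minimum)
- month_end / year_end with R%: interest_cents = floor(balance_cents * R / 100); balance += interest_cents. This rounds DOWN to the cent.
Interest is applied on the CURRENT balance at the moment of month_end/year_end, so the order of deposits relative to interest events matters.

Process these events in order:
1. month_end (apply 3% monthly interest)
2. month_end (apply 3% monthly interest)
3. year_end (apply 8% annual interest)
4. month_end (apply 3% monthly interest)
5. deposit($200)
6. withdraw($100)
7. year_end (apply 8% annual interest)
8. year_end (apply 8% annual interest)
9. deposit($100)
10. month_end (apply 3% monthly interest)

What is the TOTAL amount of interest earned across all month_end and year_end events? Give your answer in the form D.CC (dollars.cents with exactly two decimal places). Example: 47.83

After 1 (month_end (apply 3% monthly interest)): balance=$2060.00 total_interest=$60.00
After 2 (month_end (apply 3% monthly interest)): balance=$2121.80 total_interest=$121.80
After 3 (year_end (apply 8% annual interest)): balance=$2291.54 total_interest=$291.54
After 4 (month_end (apply 3% monthly interest)): balance=$2360.28 total_interest=$360.28
After 5 (deposit($200)): balance=$2560.28 total_interest=$360.28
After 6 (withdraw($100)): balance=$2460.28 total_interest=$360.28
After 7 (year_end (apply 8% annual interest)): balance=$2657.10 total_interest=$557.10
After 8 (year_end (apply 8% annual interest)): balance=$2869.66 total_interest=$769.66
After 9 (deposit($100)): balance=$2969.66 total_interest=$769.66
After 10 (month_end (apply 3% monthly interest)): balance=$3058.74 total_interest=$858.74

Answer: 858.74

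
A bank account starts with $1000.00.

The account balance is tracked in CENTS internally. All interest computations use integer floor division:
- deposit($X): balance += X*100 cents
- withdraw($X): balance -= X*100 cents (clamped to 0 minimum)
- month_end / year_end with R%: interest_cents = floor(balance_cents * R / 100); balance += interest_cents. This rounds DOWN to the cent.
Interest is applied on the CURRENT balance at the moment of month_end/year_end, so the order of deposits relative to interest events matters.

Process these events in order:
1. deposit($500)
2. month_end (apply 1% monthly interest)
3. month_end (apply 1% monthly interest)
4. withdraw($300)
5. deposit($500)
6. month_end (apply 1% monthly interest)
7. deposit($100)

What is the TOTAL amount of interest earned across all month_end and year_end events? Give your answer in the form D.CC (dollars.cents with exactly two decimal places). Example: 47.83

After 1 (deposit($500)): balance=$1500.00 total_interest=$0.00
After 2 (month_end (apply 1% monthly interest)): balance=$1515.00 total_interest=$15.00
After 3 (month_end (apply 1% monthly interest)): balance=$1530.15 total_interest=$30.15
After 4 (withdraw($300)): balance=$1230.15 total_interest=$30.15
After 5 (deposit($500)): balance=$1730.15 total_interest=$30.15
After 6 (month_end (apply 1% monthly interest)): balance=$1747.45 total_interest=$47.45
After 7 (deposit($100)): balance=$1847.45 total_interest=$47.45

Answer: 47.45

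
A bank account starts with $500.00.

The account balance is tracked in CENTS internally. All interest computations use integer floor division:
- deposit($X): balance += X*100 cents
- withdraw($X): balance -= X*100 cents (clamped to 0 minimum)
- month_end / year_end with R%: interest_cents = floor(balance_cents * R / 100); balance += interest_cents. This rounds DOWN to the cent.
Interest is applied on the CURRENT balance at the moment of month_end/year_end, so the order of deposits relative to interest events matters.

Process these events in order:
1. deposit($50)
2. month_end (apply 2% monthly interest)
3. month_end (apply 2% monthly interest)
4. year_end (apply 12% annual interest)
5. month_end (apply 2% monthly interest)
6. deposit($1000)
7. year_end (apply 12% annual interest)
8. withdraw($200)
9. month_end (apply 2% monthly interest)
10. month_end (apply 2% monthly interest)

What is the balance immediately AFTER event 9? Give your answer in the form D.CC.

Answer: 1685.17

Derivation:
After 1 (deposit($50)): balance=$550.00 total_interest=$0.00
After 2 (month_end (apply 2% monthly interest)): balance=$561.00 total_interest=$11.00
After 3 (month_end (apply 2% monthly interest)): balance=$572.22 total_interest=$22.22
After 4 (year_end (apply 12% annual interest)): balance=$640.88 total_interest=$90.88
After 5 (month_end (apply 2% monthly interest)): balance=$653.69 total_interest=$103.69
After 6 (deposit($1000)): balance=$1653.69 total_interest=$103.69
After 7 (year_end (apply 12% annual interest)): balance=$1852.13 total_interest=$302.13
After 8 (withdraw($200)): balance=$1652.13 total_interest=$302.13
After 9 (month_end (apply 2% monthly interest)): balance=$1685.17 total_interest=$335.17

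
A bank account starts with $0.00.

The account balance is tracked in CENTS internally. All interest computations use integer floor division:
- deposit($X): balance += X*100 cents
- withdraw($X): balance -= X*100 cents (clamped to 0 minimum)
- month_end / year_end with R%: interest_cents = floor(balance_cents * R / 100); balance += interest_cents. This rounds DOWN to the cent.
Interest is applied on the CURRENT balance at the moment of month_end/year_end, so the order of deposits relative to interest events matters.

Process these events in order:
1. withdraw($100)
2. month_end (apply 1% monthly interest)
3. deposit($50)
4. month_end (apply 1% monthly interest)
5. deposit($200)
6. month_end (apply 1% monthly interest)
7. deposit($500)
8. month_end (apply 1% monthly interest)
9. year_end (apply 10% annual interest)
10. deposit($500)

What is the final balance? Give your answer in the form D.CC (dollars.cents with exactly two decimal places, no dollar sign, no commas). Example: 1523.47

Answer: 1336.58

Derivation:
After 1 (withdraw($100)): balance=$0.00 total_interest=$0.00
After 2 (month_end (apply 1% monthly interest)): balance=$0.00 total_interest=$0.00
After 3 (deposit($50)): balance=$50.00 total_interest=$0.00
After 4 (month_end (apply 1% monthly interest)): balance=$50.50 total_interest=$0.50
After 5 (deposit($200)): balance=$250.50 total_interest=$0.50
After 6 (month_end (apply 1% monthly interest)): balance=$253.00 total_interest=$3.00
After 7 (deposit($500)): balance=$753.00 total_interest=$3.00
After 8 (month_end (apply 1% monthly interest)): balance=$760.53 total_interest=$10.53
After 9 (year_end (apply 10% annual interest)): balance=$836.58 total_interest=$86.58
After 10 (deposit($500)): balance=$1336.58 total_interest=$86.58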